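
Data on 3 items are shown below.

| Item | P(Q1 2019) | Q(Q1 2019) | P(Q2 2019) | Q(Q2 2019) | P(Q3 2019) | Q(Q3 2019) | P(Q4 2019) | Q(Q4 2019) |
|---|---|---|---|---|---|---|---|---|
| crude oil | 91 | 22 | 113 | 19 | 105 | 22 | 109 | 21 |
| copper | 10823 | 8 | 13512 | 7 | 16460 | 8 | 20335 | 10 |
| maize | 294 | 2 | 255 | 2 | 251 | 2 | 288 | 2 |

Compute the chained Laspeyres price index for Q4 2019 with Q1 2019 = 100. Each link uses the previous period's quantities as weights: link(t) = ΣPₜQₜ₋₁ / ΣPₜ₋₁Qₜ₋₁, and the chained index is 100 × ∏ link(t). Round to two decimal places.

Link Q1 2019→Q2 2019:
ΣP(Q2 2019)Q(Q1 2019) = 113×22 + 13512×8 + 255×2 = 2486 + 108096 + 510 = 111092
ΣP(Q1 2019)Q(Q1 2019) = 91×22 + 10823×8 + 294×2 = 2002 + 86584 + 588 = 89174
link = 111092/89174 = 1.245789
Link Q2 2019→Q3 2019:
ΣP(Q3 2019)Q(Q2 2019) = 105×19 + 16460×7 + 251×2 = 1995 + 115220 + 502 = 117717
ΣP(Q2 2019)Q(Q2 2019) = 113×19 + 13512×7 + 255×2 = 2147 + 94584 + 510 = 97241
link = 117717/97241 = 1.210570
Link Q3 2019→Q4 2019:
ΣP(Q4 2019)Q(Q3 2019) = 109×22 + 20335×8 + 288×2 = 2398 + 162680 + 576 = 165654
ΣP(Q3 2019)Q(Q3 2019) = 105×22 + 16460×8 + 251×2 = 2310 + 131680 + 502 = 134492
link = 165654/134492 = 1.231702
Chained index = 100 × 1.245789 × 1.210570 × 1.231702 = 185.7547

185.75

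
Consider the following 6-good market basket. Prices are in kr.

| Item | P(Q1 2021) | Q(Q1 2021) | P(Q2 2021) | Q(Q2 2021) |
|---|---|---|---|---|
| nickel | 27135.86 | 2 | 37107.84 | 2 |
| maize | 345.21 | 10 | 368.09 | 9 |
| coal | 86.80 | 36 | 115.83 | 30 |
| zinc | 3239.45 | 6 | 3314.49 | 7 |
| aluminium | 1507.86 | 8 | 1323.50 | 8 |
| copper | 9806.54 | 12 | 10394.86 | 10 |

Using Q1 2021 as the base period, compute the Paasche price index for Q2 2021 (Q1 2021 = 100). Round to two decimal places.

113.46

Paasche price index uses current-period quantities as weights.
ΣP(Q2 2021)·Q(Q2 2021) = 37107.84×2 + 368.09×9 + 115.83×30 + 3314.49×7 + 1323.50×8 + 10394.86×10 = 74215.68 + 3312.81 + 3474.9 + 23201.43 + 10588 + 103948.6 = 218741.42
ΣP(Q1 2021)·Q(Q2 2021) = 27135.86×2 + 345.21×9 + 86.80×30 + 3239.45×7 + 1507.86×8 + 9806.54×10 = 54271.72 + 3106.89 + 2604 + 22676.15 + 12062.88 + 98065.4 = 192787.04
Index = 218741.42 / 192787.04 × 100 = 113.4627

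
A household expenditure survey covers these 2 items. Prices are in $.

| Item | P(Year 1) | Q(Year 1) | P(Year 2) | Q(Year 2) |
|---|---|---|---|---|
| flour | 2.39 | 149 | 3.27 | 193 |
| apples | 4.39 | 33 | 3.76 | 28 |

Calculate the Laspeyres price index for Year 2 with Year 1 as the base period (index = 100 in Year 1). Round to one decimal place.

122.0

Laspeyres price index uses base-period quantities as weights.
ΣP(Year 2)·Q(Year 1) = 3.27×149 + 3.76×33 = 487.23 + 124.08 = 611.31
ΣP(Year 1)·Q(Year 1) = 2.39×149 + 4.39×33 = 356.11 + 144.87 = 500.98
Index = 611.31 / 500.98 × 100 = 122.0228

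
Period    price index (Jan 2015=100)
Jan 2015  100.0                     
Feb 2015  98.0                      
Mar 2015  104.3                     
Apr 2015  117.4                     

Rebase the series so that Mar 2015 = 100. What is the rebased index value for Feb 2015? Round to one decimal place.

Rebased(Feb 2015) = 98.0 / 104.3 × 100 = 93.9597

94.0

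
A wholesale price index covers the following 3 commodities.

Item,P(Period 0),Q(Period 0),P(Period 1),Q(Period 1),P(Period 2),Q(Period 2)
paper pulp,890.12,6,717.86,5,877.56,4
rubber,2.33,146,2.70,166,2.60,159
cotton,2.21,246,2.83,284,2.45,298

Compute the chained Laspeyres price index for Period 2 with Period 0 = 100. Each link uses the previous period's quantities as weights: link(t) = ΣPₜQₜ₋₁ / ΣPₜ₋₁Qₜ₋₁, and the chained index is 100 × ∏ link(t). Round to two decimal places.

98.79

Link Period 0→Period 1:
ΣP(Period 1)Q(Period 0) = 717.86×6 + 2.70×146 + 2.83×246 = 4307.16 + 394.2 + 696.18 = 5397.54
ΣP(Period 0)Q(Period 0) = 890.12×6 + 2.33×146 + 2.21×246 = 5340.72 + 340.18 + 543.66 = 6224.56
link = 5397.54/6224.56 = 0.867136
Link Period 1→Period 2:
ΣP(Period 2)Q(Period 1) = 877.56×5 + 2.60×166 + 2.45×284 = 4387.8 + 431.6 + 695.8 = 5515.2
ΣP(Period 1)Q(Period 1) = 717.86×5 + 2.70×166 + 2.83×284 = 3589.3 + 448.2 + 803.72 = 4841.22
link = 5515.2/4841.22 = 1.139217
Chained index = 100 × 0.867136 × 1.139217 = 98.7856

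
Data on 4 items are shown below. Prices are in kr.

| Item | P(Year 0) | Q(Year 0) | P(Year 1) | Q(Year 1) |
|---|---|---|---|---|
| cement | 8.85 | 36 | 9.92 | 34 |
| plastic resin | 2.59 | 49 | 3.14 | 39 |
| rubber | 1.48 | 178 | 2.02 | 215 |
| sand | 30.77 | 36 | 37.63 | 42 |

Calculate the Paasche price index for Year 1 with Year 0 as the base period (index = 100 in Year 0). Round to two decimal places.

Paasche price index uses current-period quantities as weights.
ΣP(Year 1)·Q(Year 1) = 9.92×34 + 3.14×39 + 2.02×215 + 37.63×42 = 337.28 + 122.46 + 434.3 + 1580.46 = 2474.5
ΣP(Year 0)·Q(Year 1) = 8.85×34 + 2.59×39 + 1.48×215 + 30.77×42 = 300.9 + 101.01 + 318.2 + 1292.34 = 2012.45
Index = 2474.5 / 2012.45 × 100 = 122.9596

122.96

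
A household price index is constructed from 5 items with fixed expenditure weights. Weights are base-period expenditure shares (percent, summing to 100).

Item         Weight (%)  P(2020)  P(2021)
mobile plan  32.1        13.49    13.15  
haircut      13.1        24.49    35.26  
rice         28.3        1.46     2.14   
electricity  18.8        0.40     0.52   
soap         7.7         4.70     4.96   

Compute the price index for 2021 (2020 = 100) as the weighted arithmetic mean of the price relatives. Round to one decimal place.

mobile plan: 32.1 × (13.15/13.49) = 32.1 × 0.974796 = 31.2910
haircut: 13.1 × (35.26/24.49) = 13.1 × 1.439771 = 18.8610
rice: 28.3 × (2.14/1.46) = 28.3 × 1.465753 = 41.4808
electricity: 18.8 × (0.52/0.40) = 18.8 × 1.300000 = 24.4400
soap: 7.7 × (4.96/4.70) = 7.7 × 1.055319 = 8.1260
Index = Σ wᵢ·(p₁ᵢ/p₀ᵢ) = 31.2910 + 18.8610 + 41.4808 + 24.4400 + 8.1260 = 124.1987

124.2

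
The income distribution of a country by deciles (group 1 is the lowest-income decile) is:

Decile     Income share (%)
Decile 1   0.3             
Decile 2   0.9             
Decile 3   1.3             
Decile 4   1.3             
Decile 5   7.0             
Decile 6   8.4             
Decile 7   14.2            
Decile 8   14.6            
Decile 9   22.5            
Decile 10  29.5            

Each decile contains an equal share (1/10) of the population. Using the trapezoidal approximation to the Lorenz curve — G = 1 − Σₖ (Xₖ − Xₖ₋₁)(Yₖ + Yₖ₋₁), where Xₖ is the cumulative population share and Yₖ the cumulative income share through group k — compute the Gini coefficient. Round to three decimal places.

Cumulative income shares Yₖ: 0.0030, 0.0120, 0.0250, 0.0380, 0.1080, 0.1920, 0.3340, 0.4800, 0.7050, 1.0000
Σ (Xₖ−Xₖ₋₁)(Yₖ+Yₖ₋₁) = (1/10)(0.0030+0.0000) + (1/10)(0.0120+0.0030) + (1/10)(0.0250+0.0120) + (1/10)(0.0380+0.0250) + (1/10)(0.1080+0.0380) + (1/10)(0.1920+0.1080) + (1/10)(0.3340+0.1920) + (1/10)(0.4800+0.3340) + (1/10)(0.7050+0.4800) + (1/10)(1.0000+0.7050)
  = 0.0003 + 0.0015 + 0.0037 + 0.0063 + 0.0146 + 0.0300 + 0.0526 + 0.0814 + 0.1185 + 0.1705 = 0.4794
G = 1 − 0.4794 = 0.5206

0.521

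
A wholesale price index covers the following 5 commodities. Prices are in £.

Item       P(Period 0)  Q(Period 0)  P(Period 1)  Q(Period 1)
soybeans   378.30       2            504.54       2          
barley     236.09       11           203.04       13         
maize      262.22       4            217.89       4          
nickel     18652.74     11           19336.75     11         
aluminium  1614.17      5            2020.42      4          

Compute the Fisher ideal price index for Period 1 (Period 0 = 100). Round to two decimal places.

104.16

Laspeyres component (base-period weights):
ΣP(Period 1)Q(Period 0) = 504.54×2 + 203.04×11 + 217.89×4 + 19336.75×11 + 2020.42×5 = 1009.08 + 2233.44 + 871.56 + 212704.25 + 10102.1 = 226920.43
ΣP(Period 0)Q(Period 0) = 378.30×2 + 236.09×11 + 262.22×4 + 18652.74×11 + 1614.17×5 = 756.6 + 2596.99 + 1048.88 + 205180.14 + 8070.85 = 217653.46
L = 226920.43 / 217653.46 × 100 = 104.2577
Paasche component (current-period weights):
ΣP(Period 1)Q(Period 1) = 504.54×2 + 203.04×13 + 217.89×4 + 19336.75×11 + 2020.42×4 = 1009.08 + 2639.52 + 871.56 + 212704.25 + 8081.68 = 225306.09
ΣP(Period 0)Q(Period 1) = 378.30×2 + 236.09×13 + 262.22×4 + 18652.74×11 + 1614.17×4 = 756.6 + 3069.17 + 1048.88 + 205180.14 + 6456.68 = 216511.47
P = 225306.09 / 216511.47 × 100 = 104.0620
Fisher = √(L × P) = √(104.2577 × 104.0620) = 104.1598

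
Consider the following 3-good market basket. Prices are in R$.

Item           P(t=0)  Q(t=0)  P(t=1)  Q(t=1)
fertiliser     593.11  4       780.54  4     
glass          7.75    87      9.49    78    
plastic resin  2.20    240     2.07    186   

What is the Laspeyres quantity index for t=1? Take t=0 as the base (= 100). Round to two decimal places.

Laspeyres quantity index uses base-period prices as weights.
ΣP(t=0)·Q(t=1) = 593.11×4 + 7.75×78 + 2.20×186 = 2372.44 + 604.5 + 409.2 = 3386.14
ΣP(t=0)·Q(t=0) = 593.11×4 + 7.75×87 + 2.20×240 = 2372.44 + 674.25 + 528 = 3574.69
Index = 3386.14 / 3574.69 × 100 = 94.7254

94.73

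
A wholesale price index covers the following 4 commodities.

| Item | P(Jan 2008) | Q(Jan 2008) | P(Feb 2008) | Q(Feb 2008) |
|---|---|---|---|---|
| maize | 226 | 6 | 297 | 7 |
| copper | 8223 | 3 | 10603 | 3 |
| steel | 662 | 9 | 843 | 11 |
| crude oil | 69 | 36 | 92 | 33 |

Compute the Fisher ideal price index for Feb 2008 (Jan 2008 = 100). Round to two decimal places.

129.04

Laspeyres component (base-period weights):
ΣP(Feb 2008)Q(Jan 2008) = 297×6 + 10603×3 + 843×9 + 92×36 = 1782 + 31809 + 7587 + 3312 = 44490
ΣP(Jan 2008)Q(Jan 2008) = 226×6 + 8223×3 + 662×9 + 69×36 = 1356 + 24669 + 5958 + 2484 = 34467
L = 44490 / 34467 × 100 = 129.0800
Paasche component (current-period weights):
ΣP(Feb 2008)Q(Feb 2008) = 297×7 + 10603×3 + 843×11 + 92×33 = 2079 + 31809 + 9273 + 3036 = 46197
ΣP(Jan 2008)Q(Feb 2008) = 226×7 + 8223×3 + 662×11 + 69×33 = 1582 + 24669 + 7282 + 2277 = 35810
P = 46197 / 35810 × 100 = 129.0059
Fisher = √(L × P) = √(129.0800 × 129.0059) = 129.0429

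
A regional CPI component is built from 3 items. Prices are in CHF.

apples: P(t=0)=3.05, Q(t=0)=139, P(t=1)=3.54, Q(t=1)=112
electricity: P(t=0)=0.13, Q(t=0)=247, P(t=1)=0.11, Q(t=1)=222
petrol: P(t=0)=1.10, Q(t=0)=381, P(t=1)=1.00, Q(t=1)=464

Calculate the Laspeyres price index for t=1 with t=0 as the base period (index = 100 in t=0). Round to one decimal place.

Laspeyres price index uses base-period quantities as weights.
ΣP(t=1)·Q(t=0) = 3.54×139 + 0.11×247 + 1.00×381 = 492.06 + 27.17 + 381 = 900.23
ΣP(t=0)·Q(t=0) = 3.05×139 + 0.13×247 + 1.10×381 = 423.95 + 32.11 + 419.1 = 875.16
Index = 900.23 / 875.16 × 100 = 102.8646

102.9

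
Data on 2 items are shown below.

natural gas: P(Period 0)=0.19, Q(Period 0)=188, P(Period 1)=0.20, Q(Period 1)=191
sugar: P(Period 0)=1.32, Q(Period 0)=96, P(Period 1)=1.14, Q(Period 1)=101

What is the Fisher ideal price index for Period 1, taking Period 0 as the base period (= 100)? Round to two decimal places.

Laspeyres component (base-period weights):
ΣP(Period 1)Q(Period 0) = 0.20×188 + 1.14×96 = 37.6 + 109.44 = 147.04
ΣP(Period 0)Q(Period 0) = 0.19×188 + 1.32×96 = 35.72 + 126.72 = 162.44
L = 147.04 / 162.44 × 100 = 90.5196
Paasche component (current-period weights):
ΣP(Period 1)Q(Period 1) = 0.20×191 + 1.14×101 = 38.2 + 115.14 = 153.34
ΣP(Period 0)Q(Period 1) = 0.19×191 + 1.32×101 = 36.29 + 133.32 = 169.61
P = 153.34 / 169.61 × 100 = 90.4074
Fisher = √(L × P) = √(90.5196 × 90.4074) = 90.4635

90.46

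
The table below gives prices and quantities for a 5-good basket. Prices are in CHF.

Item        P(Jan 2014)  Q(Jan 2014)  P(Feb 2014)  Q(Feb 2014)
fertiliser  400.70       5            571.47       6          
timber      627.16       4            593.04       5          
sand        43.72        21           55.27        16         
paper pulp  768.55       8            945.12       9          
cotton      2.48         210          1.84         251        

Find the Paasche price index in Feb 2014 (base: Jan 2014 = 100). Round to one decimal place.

Paasche price index uses current-period quantities as weights.
ΣP(Feb 2014)·Q(Feb 2014) = 571.47×6 + 593.04×5 + 55.27×16 + 945.12×9 + 1.84×251 = 3428.82 + 2965.2 + 884.32 + 8506.08 + 461.84 = 16246.26
ΣP(Jan 2014)·Q(Feb 2014) = 400.70×6 + 627.16×5 + 43.72×16 + 768.55×9 + 2.48×251 = 2404.2 + 3135.8 + 699.52 + 6916.95 + 622.48 = 13778.95
Index = 16246.26 / 13778.95 × 100 = 117.9064

117.9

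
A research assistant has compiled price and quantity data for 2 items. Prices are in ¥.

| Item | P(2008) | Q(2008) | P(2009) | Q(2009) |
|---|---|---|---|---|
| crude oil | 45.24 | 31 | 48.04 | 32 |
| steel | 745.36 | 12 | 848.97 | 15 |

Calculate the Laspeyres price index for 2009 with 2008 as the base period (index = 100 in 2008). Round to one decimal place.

Laspeyres price index uses base-period quantities as weights.
ΣP(2009)·Q(2008) = 48.04×31 + 848.97×12 = 1489.24 + 10187.64 = 11676.88
ΣP(2008)·Q(2008) = 45.24×31 + 745.36×12 = 1402.44 + 8944.32 = 10346.76
Index = 11676.88 / 10346.76 × 100 = 112.8554

112.9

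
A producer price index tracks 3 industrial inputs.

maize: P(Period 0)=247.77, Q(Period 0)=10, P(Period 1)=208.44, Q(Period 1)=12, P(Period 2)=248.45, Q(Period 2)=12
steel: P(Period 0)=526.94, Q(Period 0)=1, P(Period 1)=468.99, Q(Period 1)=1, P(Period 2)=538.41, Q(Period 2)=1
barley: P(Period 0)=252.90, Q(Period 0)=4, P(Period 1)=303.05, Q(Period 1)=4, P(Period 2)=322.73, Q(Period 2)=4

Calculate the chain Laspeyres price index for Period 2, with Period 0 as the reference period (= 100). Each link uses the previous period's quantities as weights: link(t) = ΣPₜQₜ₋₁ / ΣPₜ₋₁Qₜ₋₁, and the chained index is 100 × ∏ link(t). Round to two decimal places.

107.84

Link Period 0→Period 1:
ΣP(Period 1)Q(Period 0) = 208.44×10 + 468.99×1 + 303.05×4 = 2084.4 + 468.99 + 1212.2 = 3765.59
ΣP(Period 0)Q(Period 0) = 247.77×10 + 526.94×1 + 252.90×4 = 2477.7 + 526.94 + 1011.6 = 4016.24
link = 3765.59/4016.24 = 0.937591
Link Period 1→Period 2:
ΣP(Period 2)Q(Period 1) = 248.45×12 + 538.41×1 + 322.73×4 = 2981.4 + 538.41 + 1290.92 = 4810.73
ΣP(Period 1)Q(Period 1) = 208.44×12 + 468.99×1 + 303.05×4 = 2501.28 + 468.99 + 1212.2 = 4182.47
link = 4810.73/4182.47 = 1.150213
Chained index = 100 × 0.937591 × 1.150213 = 107.8429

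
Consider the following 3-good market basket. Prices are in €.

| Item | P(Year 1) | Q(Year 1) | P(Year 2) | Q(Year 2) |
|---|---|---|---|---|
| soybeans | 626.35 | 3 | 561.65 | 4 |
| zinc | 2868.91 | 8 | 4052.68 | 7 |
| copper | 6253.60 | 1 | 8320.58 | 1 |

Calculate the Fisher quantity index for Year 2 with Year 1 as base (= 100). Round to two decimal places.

92.28

Laspeyres component (base-period weights):
ΣP(Year 1)Q(Year 2) = 626.35×4 + 2868.91×7 + 6253.60×1 = 2505.4 + 20082.37 + 6253.6 = 28841.37
ΣP(Year 1)Q(Year 1) = 626.35×3 + 2868.91×8 + 6253.60×1 = 1879.05 + 22951.28 + 6253.6 = 31083.93
L = 28841.37 / 31083.93 × 100 = 92.7855
Paasche component (current-period weights):
ΣP(Year 2)Q(Year 2) = 561.65×4 + 4052.68×7 + 8320.58×1 = 2246.6 + 28368.76 + 8320.58 = 38935.94
ΣP(Year 2)Q(Year 1) = 561.65×3 + 4052.68×8 + 8320.58×1 = 1684.95 + 32421.44 + 8320.58 = 42426.97
P = 38935.94 / 42426.97 × 100 = 91.7717
Fisher = √(L × P) = √(92.7855 × 91.7717) = 92.2772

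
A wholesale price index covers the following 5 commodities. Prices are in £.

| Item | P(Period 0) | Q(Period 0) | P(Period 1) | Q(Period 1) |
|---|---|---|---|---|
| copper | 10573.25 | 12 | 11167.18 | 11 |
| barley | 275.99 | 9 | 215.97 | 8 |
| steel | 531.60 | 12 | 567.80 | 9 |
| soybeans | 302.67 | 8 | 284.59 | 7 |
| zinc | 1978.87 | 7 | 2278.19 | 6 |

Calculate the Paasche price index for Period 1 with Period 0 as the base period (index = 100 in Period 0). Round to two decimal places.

105.86

Paasche price index uses current-period quantities as weights.
ΣP(Period 1)·Q(Period 1) = 11167.18×11 + 215.97×8 + 567.80×9 + 284.59×7 + 2278.19×6 = 122838.98 + 1727.76 + 5110.2 + 1992.13 + 13669.14 = 145338.21
ΣP(Period 0)·Q(Period 1) = 10573.25×11 + 275.99×8 + 531.60×9 + 302.67×7 + 1978.87×6 = 116305.75 + 2207.92 + 4784.4 + 2118.69 + 11873.22 = 137289.98
Index = 145338.21 / 137289.98 × 100 = 105.8622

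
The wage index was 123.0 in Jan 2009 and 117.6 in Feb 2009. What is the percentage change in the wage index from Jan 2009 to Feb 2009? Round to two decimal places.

Change = (117.6 − 123.0) / 123.0 × 100
       = -5.4 / 123.0 × 100 = -4.3902%

-4.39%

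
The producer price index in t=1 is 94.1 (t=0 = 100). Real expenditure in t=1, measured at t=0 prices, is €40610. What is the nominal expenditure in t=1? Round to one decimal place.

Nominal = Real × (Index/100) = 40610 × (94.1/100)
        = 40610 × 0.941 = 38214.0100

38214.0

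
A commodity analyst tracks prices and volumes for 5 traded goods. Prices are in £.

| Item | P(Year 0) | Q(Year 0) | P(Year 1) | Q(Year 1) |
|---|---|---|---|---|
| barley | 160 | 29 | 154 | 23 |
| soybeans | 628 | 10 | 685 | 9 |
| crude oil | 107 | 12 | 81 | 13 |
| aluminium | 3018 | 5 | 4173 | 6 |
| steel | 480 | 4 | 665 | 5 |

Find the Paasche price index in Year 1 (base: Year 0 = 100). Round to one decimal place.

125.3

Paasche price index uses current-period quantities as weights.
ΣP(Year 1)·Q(Year 1) = 154×23 + 685×9 + 81×13 + 4173×6 + 665×5 = 3542 + 6165 + 1053 + 25038 + 3325 = 39123
ΣP(Year 0)·Q(Year 1) = 160×23 + 628×9 + 107×13 + 3018×6 + 480×5 = 3680 + 5652 + 1391 + 18108 + 2400 = 31231
Index = 39123 / 31231 × 100 = 125.2698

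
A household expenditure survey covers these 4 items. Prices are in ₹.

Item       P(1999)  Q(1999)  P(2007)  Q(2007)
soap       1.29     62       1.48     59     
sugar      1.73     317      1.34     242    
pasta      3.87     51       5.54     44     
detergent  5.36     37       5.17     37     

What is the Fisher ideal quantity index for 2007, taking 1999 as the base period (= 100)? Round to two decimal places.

84.90

Laspeyres component (base-period weights):
ΣP(1999)Q(2007) = 1.29×59 + 1.73×242 + 3.87×44 + 5.36×37 = 76.11 + 418.66 + 170.28 + 198.32 = 863.37
ΣP(1999)Q(1999) = 1.29×62 + 1.73×317 + 3.87×51 + 5.36×37 = 79.98 + 548.41 + 197.37 + 198.32 = 1024.08
L = 863.37 / 1024.08 × 100 = 84.3069
Paasche component (current-period weights):
ΣP(2007)Q(2007) = 1.48×59 + 1.34×242 + 5.54×44 + 5.17×37 = 87.32 + 324.28 + 243.76 + 191.29 = 846.65
ΣP(2007)Q(1999) = 1.48×62 + 1.34×317 + 5.54×51 + 5.17×37 = 91.76 + 424.78 + 282.54 + 191.29 = 990.37
P = 846.65 / 990.37 × 100 = 85.4883
Fisher = √(L × P) = √(84.3069 × 85.4883) = 84.8955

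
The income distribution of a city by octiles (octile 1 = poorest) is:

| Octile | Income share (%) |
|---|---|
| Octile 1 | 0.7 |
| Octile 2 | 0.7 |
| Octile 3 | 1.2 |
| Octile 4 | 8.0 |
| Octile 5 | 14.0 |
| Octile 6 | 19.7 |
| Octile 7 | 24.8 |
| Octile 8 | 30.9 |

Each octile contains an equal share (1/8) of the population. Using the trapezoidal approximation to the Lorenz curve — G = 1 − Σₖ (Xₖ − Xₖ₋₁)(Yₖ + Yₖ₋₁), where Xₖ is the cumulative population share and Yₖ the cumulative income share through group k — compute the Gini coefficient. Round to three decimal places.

0.492

Cumulative income shares Yₖ: 0.0070, 0.0140, 0.0260, 0.1060, 0.2460, 0.4430, 0.6910, 1.0000
Σ (Xₖ−Xₖ₋₁)(Yₖ+Yₖ₋₁) = (1/8)(0.0070+0.0000) + (1/8)(0.0140+0.0070) + (1/8)(0.0260+0.0140) + (1/8)(0.1060+0.0260) + (1/8)(0.2460+0.1060) + (1/8)(0.4430+0.2460) + (1/8)(0.6910+0.4430) + (1/8)(1.0000+0.6910)
  = 0.0009 + 0.0026 + 0.0050 + 0.0165 + 0.0440 + 0.0861 + 0.1417 + 0.2114 = 0.5082
G = 1 − 0.5082 = 0.4918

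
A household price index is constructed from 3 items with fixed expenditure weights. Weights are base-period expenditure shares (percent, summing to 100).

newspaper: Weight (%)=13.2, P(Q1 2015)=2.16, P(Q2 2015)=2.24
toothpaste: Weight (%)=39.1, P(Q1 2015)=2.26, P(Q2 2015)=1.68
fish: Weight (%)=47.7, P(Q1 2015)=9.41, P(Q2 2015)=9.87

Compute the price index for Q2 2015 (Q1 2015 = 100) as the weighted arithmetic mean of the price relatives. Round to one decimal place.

newspaper: 13.2 × (2.24/2.16) = 13.2 × 1.037037 = 13.6889
toothpaste: 39.1 × (1.68/2.26) = 39.1 × 0.743363 = 29.0655
fish: 47.7 × (9.87/9.41) = 47.7 × 1.048884 = 50.0318
Index = Σ wᵢ·(p₁ᵢ/p₀ᵢ) = 13.6889 + 29.0655 + 50.0318 = 92.7862

92.8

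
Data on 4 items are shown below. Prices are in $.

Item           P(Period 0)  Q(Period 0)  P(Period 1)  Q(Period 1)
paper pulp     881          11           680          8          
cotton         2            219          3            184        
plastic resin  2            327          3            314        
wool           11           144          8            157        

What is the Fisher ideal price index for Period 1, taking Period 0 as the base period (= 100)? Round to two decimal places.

83.43

Laspeyres component (base-period weights):
ΣP(Period 1)Q(Period 0) = 680×11 + 3×219 + 3×327 + 8×144 = 7480 + 657 + 981 + 1152 = 10270
ΣP(Period 0)Q(Period 0) = 881×11 + 2×219 + 2×327 + 11×144 = 9691 + 438 + 654 + 1584 = 12367
L = 10270 / 12367 × 100 = 83.0436
Paasche component (current-period weights):
ΣP(Period 1)Q(Period 1) = 680×8 + 3×184 + 3×314 + 8×157 = 5440 + 552 + 942 + 1256 = 8190
ΣP(Period 0)Q(Period 1) = 881×8 + 2×184 + 2×314 + 11×157 = 7048 + 368 + 628 + 1727 = 9771
P = 8190 / 9771 × 100 = 83.8195
Fisher = √(L × P) = √(83.0436 × 83.8195) = 83.4306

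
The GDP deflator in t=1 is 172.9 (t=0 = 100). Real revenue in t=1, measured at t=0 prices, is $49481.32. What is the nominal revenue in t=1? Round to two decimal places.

Nominal = Real × (Index/100) = 49481.32 × (172.9/100)
        = 49481.32 × 1.729 = 85553.2023

85553.20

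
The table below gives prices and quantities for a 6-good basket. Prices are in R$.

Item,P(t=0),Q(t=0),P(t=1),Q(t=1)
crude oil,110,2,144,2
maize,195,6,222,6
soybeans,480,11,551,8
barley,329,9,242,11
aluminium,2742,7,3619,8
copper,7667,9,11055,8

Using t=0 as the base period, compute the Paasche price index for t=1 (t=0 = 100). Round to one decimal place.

Paasche price index uses current-period quantities as weights.
ΣP(t=1)·Q(t=1) = 144×2 + 222×6 + 551×8 + 242×11 + 3619×8 + 11055×8 = 288 + 1332 + 4408 + 2662 + 28952 + 88440 = 126082
ΣP(t=0)·Q(t=1) = 110×2 + 195×6 + 480×8 + 329×11 + 2742×8 + 7667×8 = 220 + 1170 + 3840 + 3619 + 21936 + 61336 = 92121
Index = 126082 / 92121 × 100 = 136.8656

136.9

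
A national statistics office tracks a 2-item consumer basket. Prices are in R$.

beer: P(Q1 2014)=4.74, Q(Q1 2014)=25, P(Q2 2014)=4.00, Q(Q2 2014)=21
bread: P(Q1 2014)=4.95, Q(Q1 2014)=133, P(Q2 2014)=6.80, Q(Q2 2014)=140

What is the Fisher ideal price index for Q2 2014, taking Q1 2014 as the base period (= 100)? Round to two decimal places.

Laspeyres component (base-period weights):
ΣP(Q2 2014)Q(Q1 2014) = 4.00×25 + 6.80×133 = 100 + 904.4 = 1004.4
ΣP(Q1 2014)Q(Q1 2014) = 4.74×25 + 4.95×133 = 118.5 + 658.35 = 776.85
L = 1004.4 / 776.85 × 100 = 129.2914
Paasche component (current-period weights):
ΣP(Q2 2014)Q(Q2 2014) = 4.00×21 + 6.80×140 = 84 + 952 = 1036
ΣP(Q1 2014)Q(Q2 2014) = 4.74×21 + 4.95×140 = 99.54 + 693 = 792.54
P = 1036 / 792.54 × 100 = 130.7190
Fisher = √(L × P) = √(129.2914 × 130.7190) = 130.0032

130.00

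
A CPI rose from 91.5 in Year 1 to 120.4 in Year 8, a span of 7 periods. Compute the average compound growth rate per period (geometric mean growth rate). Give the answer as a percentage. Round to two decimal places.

Growth factor = (120.4/91.5)^(1/7) = (1.315847)^(1/7) = 1.039990
Growth rate = 1.039990 − 1 = 0.039990 = 3.9990%

4.00%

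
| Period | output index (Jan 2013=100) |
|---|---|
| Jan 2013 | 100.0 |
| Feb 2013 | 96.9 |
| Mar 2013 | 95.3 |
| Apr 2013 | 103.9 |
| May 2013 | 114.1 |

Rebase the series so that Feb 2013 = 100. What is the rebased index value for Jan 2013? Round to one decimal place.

Rebased(Jan 2013) = 100.0 / 96.9 × 100 = 103.1992

103.2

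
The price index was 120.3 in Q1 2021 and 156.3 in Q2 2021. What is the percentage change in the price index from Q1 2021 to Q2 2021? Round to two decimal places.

Change = (156.3 − 120.3) / 120.3 × 100
       = 36.0 / 120.3 × 100 = 29.9252%

29.93%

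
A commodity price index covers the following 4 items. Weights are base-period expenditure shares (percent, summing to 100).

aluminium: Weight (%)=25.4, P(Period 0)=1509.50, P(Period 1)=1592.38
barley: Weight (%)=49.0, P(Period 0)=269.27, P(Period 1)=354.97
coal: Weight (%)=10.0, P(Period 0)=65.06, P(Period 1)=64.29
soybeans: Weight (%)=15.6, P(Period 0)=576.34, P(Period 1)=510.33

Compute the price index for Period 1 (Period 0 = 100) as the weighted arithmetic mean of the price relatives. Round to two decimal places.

aluminium: 25.4 × (1592.38/1509.50) = 25.4 × 1.054906 = 26.7946
barley: 49.0 × (354.97/269.27) = 49.0 × 1.318268 = 64.5951
coal: 10.0 × (64.29/65.06) = 10.0 × 0.988165 = 9.8816
soybeans: 15.6 × (510.33/576.34) = 15.6 × 0.885467 = 13.8133
Index = Σ wᵢ·(p₁ᵢ/p₀ᵢ) = 26.7946 + 64.5951 + 9.8816 + 13.8133 = 115.0847

115.08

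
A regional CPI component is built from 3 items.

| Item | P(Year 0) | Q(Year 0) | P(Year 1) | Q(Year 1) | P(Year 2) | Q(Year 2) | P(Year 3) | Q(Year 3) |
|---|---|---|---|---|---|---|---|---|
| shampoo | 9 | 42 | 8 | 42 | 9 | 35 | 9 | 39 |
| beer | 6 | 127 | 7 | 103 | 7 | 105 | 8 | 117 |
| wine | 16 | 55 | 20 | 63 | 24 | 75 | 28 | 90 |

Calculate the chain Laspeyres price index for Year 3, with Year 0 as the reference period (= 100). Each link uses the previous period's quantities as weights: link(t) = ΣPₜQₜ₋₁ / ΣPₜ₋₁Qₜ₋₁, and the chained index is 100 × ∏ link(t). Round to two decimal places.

148.14

Link Year 0→Year 1:
ΣP(Year 1)Q(Year 0) = 8×42 + 7×127 + 20×55 = 336 + 889 + 1100 = 2325
ΣP(Year 0)Q(Year 0) = 9×42 + 6×127 + 16×55 = 378 + 762 + 880 = 2020
link = 2325/2020 = 1.150990
Link Year 1→Year 2:
ΣP(Year 2)Q(Year 1) = 9×42 + 7×103 + 24×63 = 378 + 721 + 1512 = 2611
ΣP(Year 1)Q(Year 1) = 8×42 + 7×103 + 20×63 = 336 + 721 + 1260 = 2317
link = 2611/2317 = 1.126888
Link Year 2→Year 3:
ΣP(Year 3)Q(Year 2) = 9×35 + 8×105 + 28×75 = 315 + 840 + 2100 = 3255
ΣP(Year 2)Q(Year 2) = 9×35 + 7×105 + 24×75 = 315 + 735 + 1800 = 2850
link = 3255/2850 = 1.142105
Chained index = 100 × 1.150990 × 1.126888 × 1.142105 = 148.1353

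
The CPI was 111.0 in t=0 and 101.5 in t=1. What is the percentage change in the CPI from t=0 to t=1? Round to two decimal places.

Change = (101.5 − 111.0) / 111.0 × 100
       = -9.5 / 111.0 × 100 = -8.5586%

-8.56%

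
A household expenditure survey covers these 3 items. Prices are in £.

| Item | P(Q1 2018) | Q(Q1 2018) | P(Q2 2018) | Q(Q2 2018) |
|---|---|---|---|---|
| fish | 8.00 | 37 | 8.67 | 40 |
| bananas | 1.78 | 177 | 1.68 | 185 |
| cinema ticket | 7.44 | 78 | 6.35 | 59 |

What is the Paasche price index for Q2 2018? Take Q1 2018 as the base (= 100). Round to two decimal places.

Paasche price index uses current-period quantities as weights.
ΣP(Q2 2018)·Q(Q2 2018) = 8.67×40 + 1.68×185 + 6.35×59 = 346.8 + 310.8 + 374.65 = 1032.25
ΣP(Q1 2018)·Q(Q2 2018) = 8.00×40 + 1.78×185 + 7.44×59 = 320 + 329.3 + 438.96 = 1088.26
Index = 1032.25 / 1088.26 × 100 = 94.8533

94.85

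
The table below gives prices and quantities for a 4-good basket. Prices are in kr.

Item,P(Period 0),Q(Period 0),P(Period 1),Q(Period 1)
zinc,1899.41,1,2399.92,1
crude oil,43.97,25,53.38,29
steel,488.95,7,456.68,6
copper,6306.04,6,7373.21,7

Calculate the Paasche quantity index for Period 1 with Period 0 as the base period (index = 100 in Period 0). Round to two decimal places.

Paasche quantity index uses current-period prices as weights.
ΣP(Period 1)·Q(Period 1) = 2399.92×1 + 53.38×29 + 456.68×6 + 7373.21×7 = 2399.92 + 1548.02 + 2740.08 + 51612.47 = 58300.49
ΣP(Period 1)·Q(Period 0) = 2399.92×1 + 53.38×25 + 456.68×7 + 7373.21×6 = 2399.92 + 1334.5 + 3196.76 + 44239.26 = 51170.44
Index = 58300.49 / 51170.44 × 100 = 113.9339

113.93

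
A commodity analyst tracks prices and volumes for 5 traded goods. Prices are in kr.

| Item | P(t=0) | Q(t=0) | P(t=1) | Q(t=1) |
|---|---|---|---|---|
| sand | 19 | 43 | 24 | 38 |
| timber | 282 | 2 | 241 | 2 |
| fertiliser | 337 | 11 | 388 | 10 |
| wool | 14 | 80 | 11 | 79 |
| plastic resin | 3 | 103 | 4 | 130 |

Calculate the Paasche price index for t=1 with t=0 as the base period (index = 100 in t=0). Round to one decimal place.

Paasche price index uses current-period quantities as weights.
ΣP(t=1)·Q(t=1) = 24×38 + 241×2 + 388×10 + 11×79 + 4×130 = 912 + 482 + 3880 + 869 + 520 = 6663
ΣP(t=0)·Q(t=1) = 19×38 + 282×2 + 337×10 + 14×79 + 3×130 = 722 + 564 + 3370 + 1106 + 390 = 6152
Index = 6663 / 6152 × 100 = 108.3062

108.3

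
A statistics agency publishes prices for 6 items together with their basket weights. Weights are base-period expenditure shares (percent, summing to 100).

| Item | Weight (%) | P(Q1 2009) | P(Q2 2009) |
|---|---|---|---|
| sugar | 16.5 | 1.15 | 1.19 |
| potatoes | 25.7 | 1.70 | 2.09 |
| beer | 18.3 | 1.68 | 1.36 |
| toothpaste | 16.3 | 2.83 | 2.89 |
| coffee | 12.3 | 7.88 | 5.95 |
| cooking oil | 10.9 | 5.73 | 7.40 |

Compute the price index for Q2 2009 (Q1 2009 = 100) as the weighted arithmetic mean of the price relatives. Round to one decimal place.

103.5

sugar: 16.5 × (1.19/1.15) = 16.5 × 1.034783 = 17.0739
potatoes: 25.7 × (2.09/1.70) = 25.7 × 1.229412 = 31.5959
beer: 18.3 × (1.36/1.68) = 18.3 × 0.809524 = 14.8143
toothpaste: 16.3 × (2.89/2.83) = 16.3 × 1.021201 = 16.6456
coffee: 12.3 × (5.95/7.88) = 12.3 × 0.755076 = 9.2874
cooking oil: 10.9 × (7.40/5.73) = 10.9 × 1.291449 = 14.0768
Index = Σ wᵢ·(p₁ᵢ/p₀ᵢ) = 17.0739 + 31.5959 + 14.8143 + 16.6456 + 9.2874 + 14.0768 = 103.4939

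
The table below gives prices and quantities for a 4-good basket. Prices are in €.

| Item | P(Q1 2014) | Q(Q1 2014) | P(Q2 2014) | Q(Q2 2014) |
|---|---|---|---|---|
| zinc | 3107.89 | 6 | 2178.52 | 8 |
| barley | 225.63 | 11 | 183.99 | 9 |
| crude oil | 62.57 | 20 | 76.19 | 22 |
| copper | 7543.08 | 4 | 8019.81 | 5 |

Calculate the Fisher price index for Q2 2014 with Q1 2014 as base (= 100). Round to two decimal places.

Laspeyres component (base-period weights):
ΣP(Q2 2014)Q(Q1 2014) = 2178.52×6 + 183.99×11 + 76.19×20 + 8019.81×4 = 13071.12 + 2023.89 + 1523.8 + 32079.24 = 48698.05
ΣP(Q1 2014)Q(Q1 2014) = 3107.89×6 + 225.63×11 + 62.57×20 + 7543.08×4 = 18647.34 + 2481.93 + 1251.4 + 30172.32 = 52552.99
L = 48698.05 / 52552.99 × 100 = 92.6647
Paasche component (current-period weights):
ΣP(Q2 2014)Q(Q2 2014) = 2178.52×8 + 183.99×9 + 76.19×22 + 8019.81×5 = 17428.16 + 1655.91 + 1676.18 + 40099.05 = 60859.3
ΣP(Q1 2014)Q(Q2 2014) = 3107.89×8 + 225.63×9 + 62.57×22 + 7543.08×5 = 24863.12 + 2030.67 + 1376.54 + 37715.4 = 65985.73
P = 60859.3 / 65985.73 × 100 = 92.2310
Fisher = √(L × P) = √(92.6647 × 92.2310) = 92.4476

92.45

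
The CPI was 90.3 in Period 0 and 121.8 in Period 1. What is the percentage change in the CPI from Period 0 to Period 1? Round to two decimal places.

34.88%

Change = (121.8 − 90.3) / 90.3 × 100
       = 31.5 / 90.3 × 100 = 34.8837%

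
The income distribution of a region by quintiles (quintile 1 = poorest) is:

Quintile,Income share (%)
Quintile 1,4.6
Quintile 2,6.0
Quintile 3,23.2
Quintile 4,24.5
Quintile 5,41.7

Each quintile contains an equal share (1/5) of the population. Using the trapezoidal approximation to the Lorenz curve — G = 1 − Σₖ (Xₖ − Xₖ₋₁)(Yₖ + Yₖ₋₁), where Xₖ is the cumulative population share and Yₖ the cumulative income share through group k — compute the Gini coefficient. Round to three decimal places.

0.371

Cumulative income shares Yₖ: 0.0460, 0.1060, 0.3380, 0.5830, 1.0000
Σ (Xₖ−Xₖ₋₁)(Yₖ+Yₖ₋₁) = (1/5)(0.0460+0.0000) + (1/5)(0.1060+0.0460) + (1/5)(0.3380+0.1060) + (1/5)(0.5830+0.3380) + (1/5)(1.0000+0.5830)
  = 0.0092 + 0.0304 + 0.0888 + 0.1842 + 0.3166 = 0.6292
G = 1 − 0.6292 = 0.3708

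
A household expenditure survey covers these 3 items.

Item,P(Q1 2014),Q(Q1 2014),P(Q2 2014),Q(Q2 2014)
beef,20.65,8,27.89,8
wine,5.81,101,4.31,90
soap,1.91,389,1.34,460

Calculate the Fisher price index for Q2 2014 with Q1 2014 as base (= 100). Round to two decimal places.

78.63

Laspeyres component (base-period weights):
ΣP(Q2 2014)Q(Q1 2014) = 27.89×8 + 4.31×101 + 1.34×389 = 223.12 + 435.31 + 521.26 = 1179.69
ΣP(Q1 2014)Q(Q1 2014) = 20.65×8 + 5.81×101 + 1.91×389 = 165.2 + 586.81 + 742.99 = 1495
L = 1179.69 / 1495 × 100 = 78.9090
Paasche component (current-period weights):
ΣP(Q2 2014)Q(Q2 2014) = 27.89×8 + 4.31×90 + 1.34×460 = 223.12 + 387.9 + 616.4 = 1227.42
ΣP(Q1 2014)Q(Q2 2014) = 20.65×8 + 5.81×90 + 1.91×460 = 165.2 + 522.9 + 878.6 = 1566.7
P = 1227.42 / 1566.7 × 100 = 78.3443
Fisher = √(L × P) = √(78.9090 × 78.3443) = 78.6262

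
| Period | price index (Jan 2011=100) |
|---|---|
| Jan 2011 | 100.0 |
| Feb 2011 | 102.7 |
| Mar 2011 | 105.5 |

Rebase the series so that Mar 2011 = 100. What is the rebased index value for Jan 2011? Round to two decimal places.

Rebased(Jan 2011) = 100.0 / 105.5 × 100 = 94.7867

94.79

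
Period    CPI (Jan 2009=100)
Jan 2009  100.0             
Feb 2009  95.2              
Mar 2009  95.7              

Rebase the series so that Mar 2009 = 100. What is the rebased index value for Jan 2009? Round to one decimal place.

Rebased(Jan 2009) = 100.0 / 95.7 × 100 = 104.4932

104.5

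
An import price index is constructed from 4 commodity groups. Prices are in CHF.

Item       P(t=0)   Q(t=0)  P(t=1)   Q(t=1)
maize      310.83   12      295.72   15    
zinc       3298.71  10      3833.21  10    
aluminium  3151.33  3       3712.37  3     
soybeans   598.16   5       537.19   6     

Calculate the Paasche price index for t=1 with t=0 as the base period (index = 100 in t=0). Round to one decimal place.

Paasche price index uses current-period quantities as weights.
ΣP(t=1)·Q(t=1) = 295.72×15 + 3833.21×10 + 3712.37×3 + 537.19×6 = 4435.8 + 38332.1 + 11137.11 + 3223.14 = 57128.15
ΣP(t=0)·Q(t=1) = 310.83×15 + 3298.71×10 + 3151.33×3 + 598.16×6 = 4662.45 + 32987.1 + 9453.99 + 3588.96 = 50692.5
Index = 57128.15 / 50692.5 × 100 = 112.6955

112.7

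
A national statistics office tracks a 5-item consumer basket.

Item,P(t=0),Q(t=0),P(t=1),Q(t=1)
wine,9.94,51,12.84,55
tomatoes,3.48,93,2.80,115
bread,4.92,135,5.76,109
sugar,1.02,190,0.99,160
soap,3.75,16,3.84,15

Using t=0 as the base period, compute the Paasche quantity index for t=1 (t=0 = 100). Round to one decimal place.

96.4

Paasche quantity index uses current-period prices as weights.
ΣP(t=1)·Q(t=1) = 12.84×55 + 2.80×115 + 5.76×109 + 0.99×160 + 3.84×15 = 706.2 + 322 + 627.84 + 158.4 + 57.6 = 1872.04
ΣP(t=1)·Q(t=0) = 12.84×51 + 2.80×93 + 5.76×135 + 0.99×190 + 3.84×16 = 654.84 + 260.4 + 777.6 + 188.1 + 61.44 = 1942.38
Index = 1872.04 / 1942.38 × 100 = 96.3787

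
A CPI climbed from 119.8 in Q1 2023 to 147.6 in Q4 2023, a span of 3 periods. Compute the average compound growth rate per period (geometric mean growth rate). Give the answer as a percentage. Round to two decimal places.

Growth factor = (147.6/119.8)^(1/3) = (1.232053)^(1/3) = 1.072037
Growth rate = 1.072037 − 1 = 0.072037 = 7.2037%

7.20%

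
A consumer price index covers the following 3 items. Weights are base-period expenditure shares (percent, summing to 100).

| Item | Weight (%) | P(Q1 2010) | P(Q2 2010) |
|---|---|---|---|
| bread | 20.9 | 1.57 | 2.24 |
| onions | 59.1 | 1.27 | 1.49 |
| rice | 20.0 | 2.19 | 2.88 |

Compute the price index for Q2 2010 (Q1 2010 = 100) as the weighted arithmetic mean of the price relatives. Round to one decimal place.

125.5

bread: 20.9 × (2.24/1.57) = 20.9 × 1.426752 = 29.8191
onions: 59.1 × (1.49/1.27) = 59.1 × 1.173228 = 69.3378
rice: 20.0 × (2.88/2.19) = 20.0 × 1.315068 = 26.3014
Index = Σ wᵢ·(p₁ᵢ/p₀ᵢ) = 29.8191 + 69.3378 + 26.3014 = 125.4583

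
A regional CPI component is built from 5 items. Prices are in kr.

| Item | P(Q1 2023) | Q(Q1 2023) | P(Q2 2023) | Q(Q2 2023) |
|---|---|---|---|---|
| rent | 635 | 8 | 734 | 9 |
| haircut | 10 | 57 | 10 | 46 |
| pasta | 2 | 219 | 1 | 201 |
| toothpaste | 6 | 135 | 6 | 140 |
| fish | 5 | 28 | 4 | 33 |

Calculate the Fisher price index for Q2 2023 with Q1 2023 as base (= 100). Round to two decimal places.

108.20

Laspeyres component (base-period weights):
ΣP(Q2 2023)Q(Q1 2023) = 734×8 + 10×57 + 1×219 + 6×135 + 4×28 = 5872 + 570 + 219 + 810 + 112 = 7583
ΣP(Q1 2023)Q(Q1 2023) = 635×8 + 10×57 + 2×219 + 6×135 + 5×28 = 5080 + 570 + 438 + 810 + 140 = 7038
L = 7583 / 7038 × 100 = 107.7437
Paasche component (current-period weights):
ΣP(Q2 2023)Q(Q2 2023) = 734×9 + 10×46 + 1×201 + 6×140 + 4×33 = 6606 + 460 + 201 + 840 + 132 = 8239
ΣP(Q1 2023)Q(Q2 2023) = 635×9 + 10×46 + 2×201 + 6×140 + 5×33 = 5715 + 460 + 402 + 840 + 165 = 7582
P = 8239 / 7582 × 100 = 108.6653
Fisher = √(L × P) = √(107.7437 × 108.6653) = 108.2035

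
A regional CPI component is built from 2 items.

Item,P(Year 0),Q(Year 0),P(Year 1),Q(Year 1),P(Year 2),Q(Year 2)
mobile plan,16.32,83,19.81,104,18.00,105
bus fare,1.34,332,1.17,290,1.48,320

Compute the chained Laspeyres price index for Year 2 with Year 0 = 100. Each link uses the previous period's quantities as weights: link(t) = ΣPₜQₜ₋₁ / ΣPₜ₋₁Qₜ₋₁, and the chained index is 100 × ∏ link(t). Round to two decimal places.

108.33

Link Year 0→Year 1:
ΣP(Year 1)Q(Year 0) = 19.81×83 + 1.17×332 = 1644.23 + 388.44 = 2032.67
ΣP(Year 0)Q(Year 0) = 16.32×83 + 1.34×332 = 1354.56 + 444.88 = 1799.44
link = 2032.67/1799.44 = 1.129613
Link Year 1→Year 2:
ΣP(Year 2)Q(Year 1) = 18.00×104 + 1.48×290 = 1872 + 429.2 = 2301.2
ΣP(Year 1)Q(Year 1) = 19.81×104 + 1.17×290 = 2060.24 + 339.3 = 2399.54
link = 2301.2/2399.54 = 0.959017
Chained index = 100 × 1.129613 × 0.959017 = 108.3318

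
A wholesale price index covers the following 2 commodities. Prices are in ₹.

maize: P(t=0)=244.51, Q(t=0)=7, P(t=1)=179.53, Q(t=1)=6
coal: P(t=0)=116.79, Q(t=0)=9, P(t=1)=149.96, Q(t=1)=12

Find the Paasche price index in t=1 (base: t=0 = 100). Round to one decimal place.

Paasche price index uses current-period quantities as weights.
ΣP(t=1)·Q(t=1) = 179.53×6 + 149.96×12 = 1077.18 + 1799.52 = 2876.7
ΣP(t=0)·Q(t=1) = 244.51×6 + 116.79×12 = 1467.06 + 1401.48 = 2868.54
Index = 2876.7 / 2868.54 × 100 = 100.2845

100.3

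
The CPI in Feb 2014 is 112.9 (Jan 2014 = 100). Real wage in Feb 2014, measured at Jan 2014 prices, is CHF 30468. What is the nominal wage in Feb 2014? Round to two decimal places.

34398.37

Nominal = Real × (Index/100) = 30468 × (112.9/100)
        = 30468 × 1.129 = 34398.3720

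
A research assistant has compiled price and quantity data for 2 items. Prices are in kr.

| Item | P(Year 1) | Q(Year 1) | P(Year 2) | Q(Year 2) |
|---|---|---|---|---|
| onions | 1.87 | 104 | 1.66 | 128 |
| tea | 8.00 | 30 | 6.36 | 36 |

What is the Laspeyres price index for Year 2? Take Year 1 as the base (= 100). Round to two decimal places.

Laspeyres price index uses base-period quantities as weights.
ΣP(Year 2)·Q(Year 1) = 1.66×104 + 6.36×30 = 172.64 + 190.8 = 363.44
ΣP(Year 1)·Q(Year 1) = 1.87×104 + 8.00×30 = 194.48 + 240 = 434.48
Index = 363.44 / 434.48 × 100 = 83.6494

83.65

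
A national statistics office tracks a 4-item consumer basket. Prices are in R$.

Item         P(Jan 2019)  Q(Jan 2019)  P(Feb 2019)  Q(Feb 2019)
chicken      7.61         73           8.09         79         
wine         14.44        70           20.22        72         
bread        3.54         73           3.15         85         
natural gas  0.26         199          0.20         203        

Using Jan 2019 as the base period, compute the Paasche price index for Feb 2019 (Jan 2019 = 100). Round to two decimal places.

120.49

Paasche price index uses current-period quantities as weights.
ΣP(Feb 2019)·Q(Feb 2019) = 8.09×79 + 20.22×72 + 3.15×85 + 0.20×203 = 639.11 + 1455.84 + 267.75 + 40.6 = 2403.3
ΣP(Jan 2019)·Q(Feb 2019) = 7.61×79 + 14.44×72 + 3.54×85 + 0.26×203 = 601.19 + 1039.68 + 300.9 + 52.78 = 1994.55
Index = 2403.3 / 1994.55 × 100 = 120.4933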